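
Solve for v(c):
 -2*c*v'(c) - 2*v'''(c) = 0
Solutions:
 v(c) = C1 + Integral(C2*airyai(-c) + C3*airybi(-c), c)


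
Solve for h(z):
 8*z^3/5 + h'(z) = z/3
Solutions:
 h(z) = C1 - 2*z^4/5 + z^2/6


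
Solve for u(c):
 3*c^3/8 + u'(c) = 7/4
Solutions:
 u(c) = C1 - 3*c^4/32 + 7*c/4


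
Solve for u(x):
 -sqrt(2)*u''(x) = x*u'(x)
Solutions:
 u(x) = C1 + C2*erf(2^(1/4)*x/2)


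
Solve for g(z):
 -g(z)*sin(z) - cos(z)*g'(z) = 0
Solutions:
 g(z) = C1*cos(z)


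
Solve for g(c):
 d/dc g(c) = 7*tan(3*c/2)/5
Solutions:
 g(c) = C1 - 14*log(cos(3*c/2))/15


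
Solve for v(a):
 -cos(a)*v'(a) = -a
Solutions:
 v(a) = C1 + Integral(a/cos(a), a)


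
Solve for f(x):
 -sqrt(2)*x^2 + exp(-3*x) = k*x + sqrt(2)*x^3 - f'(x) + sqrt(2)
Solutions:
 f(x) = C1 + k*x^2/2 + sqrt(2)*x^4/4 + sqrt(2)*x^3/3 + sqrt(2)*x + exp(-3*x)/3


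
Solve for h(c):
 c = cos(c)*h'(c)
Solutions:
 h(c) = C1 + Integral(c/cos(c), c)


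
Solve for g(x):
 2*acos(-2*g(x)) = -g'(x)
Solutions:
 Integral(1/acos(-2*_y), (_y, g(x))) = C1 - 2*x


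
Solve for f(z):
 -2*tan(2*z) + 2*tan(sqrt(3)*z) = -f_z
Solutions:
 f(z) = C1 - log(cos(2*z)) + 2*sqrt(3)*log(cos(sqrt(3)*z))/3


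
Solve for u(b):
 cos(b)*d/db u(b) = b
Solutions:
 u(b) = C1 + Integral(b/cos(b), b)


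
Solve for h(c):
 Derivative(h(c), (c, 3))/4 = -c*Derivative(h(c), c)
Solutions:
 h(c) = C1 + Integral(C2*airyai(-2^(2/3)*c) + C3*airybi(-2^(2/3)*c), c)


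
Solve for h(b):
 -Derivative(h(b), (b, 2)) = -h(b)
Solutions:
 h(b) = C1*exp(-b) + C2*exp(b)


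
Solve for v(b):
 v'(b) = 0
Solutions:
 v(b) = C1


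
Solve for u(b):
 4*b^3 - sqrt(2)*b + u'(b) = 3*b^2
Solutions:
 u(b) = C1 - b^4 + b^3 + sqrt(2)*b^2/2


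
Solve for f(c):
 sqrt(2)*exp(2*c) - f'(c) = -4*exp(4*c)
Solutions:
 f(c) = C1 + exp(4*c) + sqrt(2)*exp(2*c)/2


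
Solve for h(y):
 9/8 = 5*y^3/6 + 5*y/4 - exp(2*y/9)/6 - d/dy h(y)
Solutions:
 h(y) = C1 + 5*y^4/24 + 5*y^2/8 - 9*y/8 - 3*exp(2*y/9)/4


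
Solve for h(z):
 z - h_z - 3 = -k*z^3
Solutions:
 h(z) = C1 + k*z^4/4 + z^2/2 - 3*z


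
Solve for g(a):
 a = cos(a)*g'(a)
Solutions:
 g(a) = C1 + Integral(a/cos(a), a)


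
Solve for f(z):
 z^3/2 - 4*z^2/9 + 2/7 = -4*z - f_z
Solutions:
 f(z) = C1 - z^4/8 + 4*z^3/27 - 2*z^2 - 2*z/7


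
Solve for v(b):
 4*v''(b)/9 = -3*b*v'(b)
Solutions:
 v(b) = C1 + C2*erf(3*sqrt(6)*b/4)


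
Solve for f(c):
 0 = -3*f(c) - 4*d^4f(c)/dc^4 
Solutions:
 f(c) = (C1*sin(3^(1/4)*c/2) + C2*cos(3^(1/4)*c/2))*exp(-3^(1/4)*c/2) + (C3*sin(3^(1/4)*c/2) + C4*cos(3^(1/4)*c/2))*exp(3^(1/4)*c/2)


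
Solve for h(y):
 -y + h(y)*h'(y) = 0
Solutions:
 h(y) = -sqrt(C1 + y^2)
 h(y) = sqrt(C1 + y^2)


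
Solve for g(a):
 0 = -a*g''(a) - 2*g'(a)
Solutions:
 g(a) = C1 + C2/a


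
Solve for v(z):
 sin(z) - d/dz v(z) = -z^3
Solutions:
 v(z) = C1 + z^4/4 - cos(z)


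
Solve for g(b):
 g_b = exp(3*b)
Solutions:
 g(b) = C1 + exp(3*b)/3


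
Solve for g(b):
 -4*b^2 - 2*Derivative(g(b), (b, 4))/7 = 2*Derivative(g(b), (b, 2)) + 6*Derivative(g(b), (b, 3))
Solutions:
 g(b) = C1 + C2*b + C3*exp(b*(-21 + sqrt(413))/2) + C4*exp(-b*(sqrt(413) + 21)/2) - b^4/6 + 2*b^3 - 124*b^2/7


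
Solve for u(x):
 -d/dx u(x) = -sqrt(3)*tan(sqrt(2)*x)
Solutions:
 u(x) = C1 - sqrt(6)*log(cos(sqrt(2)*x))/2


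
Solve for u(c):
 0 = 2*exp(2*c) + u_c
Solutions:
 u(c) = C1 - exp(2*c)


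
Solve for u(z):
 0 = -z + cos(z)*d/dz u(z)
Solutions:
 u(z) = C1 + Integral(z/cos(z), z)


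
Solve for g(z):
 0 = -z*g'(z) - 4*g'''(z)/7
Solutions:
 g(z) = C1 + Integral(C2*airyai(-14^(1/3)*z/2) + C3*airybi(-14^(1/3)*z/2), z)


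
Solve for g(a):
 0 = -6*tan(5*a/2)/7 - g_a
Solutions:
 g(a) = C1 + 12*log(cos(5*a/2))/35


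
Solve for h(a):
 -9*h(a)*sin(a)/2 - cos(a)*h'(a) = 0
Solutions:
 h(a) = C1*cos(a)^(9/2)


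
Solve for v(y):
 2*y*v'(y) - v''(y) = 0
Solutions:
 v(y) = C1 + C2*erfi(y)


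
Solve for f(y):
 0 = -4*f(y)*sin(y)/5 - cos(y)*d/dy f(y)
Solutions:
 f(y) = C1*cos(y)^(4/5)


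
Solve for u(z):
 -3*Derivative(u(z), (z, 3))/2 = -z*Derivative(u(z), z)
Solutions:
 u(z) = C1 + Integral(C2*airyai(2^(1/3)*3^(2/3)*z/3) + C3*airybi(2^(1/3)*3^(2/3)*z/3), z)


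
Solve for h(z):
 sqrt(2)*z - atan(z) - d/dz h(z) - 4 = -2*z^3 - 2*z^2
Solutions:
 h(z) = C1 + z^4/2 + 2*z^3/3 + sqrt(2)*z^2/2 - z*atan(z) - 4*z + log(z^2 + 1)/2


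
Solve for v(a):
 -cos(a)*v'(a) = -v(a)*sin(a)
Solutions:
 v(a) = C1/cos(a)


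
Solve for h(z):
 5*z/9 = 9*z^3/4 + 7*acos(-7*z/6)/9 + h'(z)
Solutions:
 h(z) = C1 - 9*z^4/16 + 5*z^2/18 - 7*z*acos(-7*z/6)/9 - sqrt(36 - 49*z^2)/9


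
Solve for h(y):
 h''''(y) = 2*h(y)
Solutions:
 h(y) = C1*exp(-2^(1/4)*y) + C2*exp(2^(1/4)*y) + C3*sin(2^(1/4)*y) + C4*cos(2^(1/4)*y)


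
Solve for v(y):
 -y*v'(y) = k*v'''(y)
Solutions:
 v(y) = C1 + Integral(C2*airyai(y*(-1/k)^(1/3)) + C3*airybi(y*(-1/k)^(1/3)), y)


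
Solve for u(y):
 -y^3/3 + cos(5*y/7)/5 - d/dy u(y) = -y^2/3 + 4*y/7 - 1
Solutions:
 u(y) = C1 - y^4/12 + y^3/9 - 2*y^2/7 + y + 7*sin(5*y/7)/25


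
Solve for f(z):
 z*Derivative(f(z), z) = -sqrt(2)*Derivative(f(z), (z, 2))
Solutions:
 f(z) = C1 + C2*erf(2^(1/4)*z/2)


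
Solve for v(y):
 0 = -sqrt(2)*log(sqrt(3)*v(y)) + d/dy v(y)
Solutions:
 -sqrt(2)*Integral(1/(2*log(_y) + log(3)), (_y, v(y))) = C1 - y


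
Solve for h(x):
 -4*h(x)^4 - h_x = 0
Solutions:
 h(x) = (-3^(2/3) - 3*3^(1/6)*I)*(1/(C1 + 4*x))^(1/3)/6
 h(x) = (-3^(2/3) + 3*3^(1/6)*I)*(1/(C1 + 4*x))^(1/3)/6
 h(x) = (1/(C1 + 12*x))^(1/3)


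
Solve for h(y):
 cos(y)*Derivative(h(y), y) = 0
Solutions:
 h(y) = C1


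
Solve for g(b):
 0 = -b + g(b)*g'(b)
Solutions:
 g(b) = -sqrt(C1 + b^2)
 g(b) = sqrt(C1 + b^2)


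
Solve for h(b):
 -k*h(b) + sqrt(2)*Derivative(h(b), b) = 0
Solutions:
 h(b) = C1*exp(sqrt(2)*b*k/2)


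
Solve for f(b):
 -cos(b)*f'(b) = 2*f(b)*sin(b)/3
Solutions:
 f(b) = C1*cos(b)^(2/3)


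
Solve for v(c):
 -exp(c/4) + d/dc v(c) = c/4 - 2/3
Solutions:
 v(c) = C1 + c^2/8 - 2*c/3 + 4*exp(c/4)


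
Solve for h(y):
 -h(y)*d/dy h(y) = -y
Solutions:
 h(y) = -sqrt(C1 + y^2)
 h(y) = sqrt(C1 + y^2)


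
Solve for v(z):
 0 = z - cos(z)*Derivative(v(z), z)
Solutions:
 v(z) = C1 + Integral(z/cos(z), z)


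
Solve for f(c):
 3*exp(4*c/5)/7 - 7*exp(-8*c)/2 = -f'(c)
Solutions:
 f(c) = C1 - 15*exp(4*c/5)/28 - 7*exp(-8*c)/16


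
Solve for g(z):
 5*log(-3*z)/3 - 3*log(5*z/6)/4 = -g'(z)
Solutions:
 g(z) = C1 - 11*z*log(z)/12 + z*(-20*log(3) - 9*log(6) + 11 + 9*log(5) - 20*I*pi)/12


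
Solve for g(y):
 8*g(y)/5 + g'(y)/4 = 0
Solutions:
 g(y) = C1*exp(-32*y/5)


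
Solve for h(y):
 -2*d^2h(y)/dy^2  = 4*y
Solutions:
 h(y) = C1 + C2*y - y^3/3


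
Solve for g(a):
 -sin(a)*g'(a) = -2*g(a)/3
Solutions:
 g(a) = C1*(cos(a) - 1)^(1/3)/(cos(a) + 1)^(1/3)


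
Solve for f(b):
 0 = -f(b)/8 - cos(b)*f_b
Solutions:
 f(b) = C1*(sin(b) - 1)^(1/16)/(sin(b) + 1)^(1/16)


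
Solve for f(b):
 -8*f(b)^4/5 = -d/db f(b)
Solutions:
 f(b) = 5^(1/3)*(-1/(C1 + 24*b))^(1/3)
 f(b) = 5^(1/3)*(-1/(C1 + 8*b))^(1/3)*(-3^(2/3) - 3*3^(1/6)*I)/6
 f(b) = 5^(1/3)*(-1/(C1 + 8*b))^(1/3)*(-3^(2/3) + 3*3^(1/6)*I)/6


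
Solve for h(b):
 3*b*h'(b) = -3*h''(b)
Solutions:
 h(b) = C1 + C2*erf(sqrt(2)*b/2)


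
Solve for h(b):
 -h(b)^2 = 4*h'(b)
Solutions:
 h(b) = 4/(C1 + b)


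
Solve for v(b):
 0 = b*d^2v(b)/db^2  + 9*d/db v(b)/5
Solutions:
 v(b) = C1 + C2/b^(4/5)


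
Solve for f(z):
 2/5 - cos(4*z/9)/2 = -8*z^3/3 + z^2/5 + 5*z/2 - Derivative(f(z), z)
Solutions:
 f(z) = C1 - 2*z^4/3 + z^3/15 + 5*z^2/4 - 2*z/5 + 9*sin(4*z/9)/8


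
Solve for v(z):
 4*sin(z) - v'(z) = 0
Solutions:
 v(z) = C1 - 4*cos(z)


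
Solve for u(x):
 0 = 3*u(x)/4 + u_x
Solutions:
 u(x) = C1*exp(-3*x/4)


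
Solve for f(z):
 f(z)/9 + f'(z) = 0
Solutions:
 f(z) = C1*exp(-z/9)


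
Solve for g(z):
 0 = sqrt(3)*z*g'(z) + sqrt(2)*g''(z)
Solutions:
 g(z) = C1 + C2*erf(6^(1/4)*z/2)


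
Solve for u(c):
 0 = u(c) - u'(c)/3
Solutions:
 u(c) = C1*exp(3*c)


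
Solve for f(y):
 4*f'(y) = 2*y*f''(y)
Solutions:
 f(y) = C1 + C2*y^3


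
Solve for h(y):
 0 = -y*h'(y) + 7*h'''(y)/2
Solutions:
 h(y) = C1 + Integral(C2*airyai(2^(1/3)*7^(2/3)*y/7) + C3*airybi(2^(1/3)*7^(2/3)*y/7), y)


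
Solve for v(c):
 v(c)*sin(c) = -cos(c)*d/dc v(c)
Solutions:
 v(c) = C1*cos(c)


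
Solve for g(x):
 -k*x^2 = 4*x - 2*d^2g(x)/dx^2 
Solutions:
 g(x) = C1 + C2*x + k*x^4/24 + x^3/3


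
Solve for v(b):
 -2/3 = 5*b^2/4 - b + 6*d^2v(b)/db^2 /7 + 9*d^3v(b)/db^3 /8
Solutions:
 v(b) = C1 + C2*b + C3*exp(-16*b/21) - 35*b^4/288 + 959*b^3/1152 - 67585*b^2/18432


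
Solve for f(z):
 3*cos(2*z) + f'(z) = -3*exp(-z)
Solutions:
 f(z) = C1 - 3*sin(2*z)/2 + 3*exp(-z)


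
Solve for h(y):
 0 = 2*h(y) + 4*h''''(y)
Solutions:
 h(y) = (C1*sin(2^(1/4)*y/2) + C2*cos(2^(1/4)*y/2))*exp(-2^(1/4)*y/2) + (C3*sin(2^(1/4)*y/2) + C4*cos(2^(1/4)*y/2))*exp(2^(1/4)*y/2)


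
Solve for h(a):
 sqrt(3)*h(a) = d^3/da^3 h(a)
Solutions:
 h(a) = C3*exp(3^(1/6)*a) + (C1*sin(3^(2/3)*a/2) + C2*cos(3^(2/3)*a/2))*exp(-3^(1/6)*a/2)


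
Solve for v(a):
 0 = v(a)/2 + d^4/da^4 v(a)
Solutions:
 v(a) = (C1*sin(2^(1/4)*a/2) + C2*cos(2^(1/4)*a/2))*exp(-2^(1/4)*a/2) + (C3*sin(2^(1/4)*a/2) + C4*cos(2^(1/4)*a/2))*exp(2^(1/4)*a/2)


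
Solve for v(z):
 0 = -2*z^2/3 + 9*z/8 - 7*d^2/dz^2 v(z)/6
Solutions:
 v(z) = C1 + C2*z - z^4/21 + 9*z^3/56


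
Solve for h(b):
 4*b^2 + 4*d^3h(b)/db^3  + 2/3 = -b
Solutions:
 h(b) = C1 + C2*b + C3*b^2 - b^5/60 - b^4/96 - b^3/36


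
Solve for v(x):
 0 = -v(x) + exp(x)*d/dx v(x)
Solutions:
 v(x) = C1*exp(-exp(-x))


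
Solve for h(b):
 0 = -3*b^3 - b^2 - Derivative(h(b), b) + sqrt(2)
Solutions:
 h(b) = C1 - 3*b^4/4 - b^3/3 + sqrt(2)*b


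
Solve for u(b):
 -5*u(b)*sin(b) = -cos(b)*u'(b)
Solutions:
 u(b) = C1/cos(b)^5


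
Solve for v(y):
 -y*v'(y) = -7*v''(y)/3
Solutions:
 v(y) = C1 + C2*erfi(sqrt(42)*y/14)


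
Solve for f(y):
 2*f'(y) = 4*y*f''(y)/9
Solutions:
 f(y) = C1 + C2*y^(11/2)


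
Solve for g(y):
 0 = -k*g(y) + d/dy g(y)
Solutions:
 g(y) = C1*exp(k*y)


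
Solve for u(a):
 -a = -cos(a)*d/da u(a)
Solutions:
 u(a) = C1 + Integral(a/cos(a), a)


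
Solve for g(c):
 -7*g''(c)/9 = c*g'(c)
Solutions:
 g(c) = C1 + C2*erf(3*sqrt(14)*c/14)


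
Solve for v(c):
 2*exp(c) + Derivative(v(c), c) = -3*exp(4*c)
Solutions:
 v(c) = C1 - 3*exp(4*c)/4 - 2*exp(c)


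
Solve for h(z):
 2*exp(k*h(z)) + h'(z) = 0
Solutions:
 h(z) = Piecewise((log(1/(C1*k + 2*k*z))/k, Ne(k, 0)), (nan, True))
 h(z) = Piecewise((C1 - 2*z, Eq(k, 0)), (nan, True))


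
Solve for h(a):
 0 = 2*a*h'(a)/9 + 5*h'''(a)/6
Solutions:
 h(a) = C1 + Integral(C2*airyai(-30^(2/3)*a/15) + C3*airybi(-30^(2/3)*a/15), a)


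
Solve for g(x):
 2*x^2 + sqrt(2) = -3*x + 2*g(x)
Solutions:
 g(x) = x^2 + 3*x/2 + sqrt(2)/2


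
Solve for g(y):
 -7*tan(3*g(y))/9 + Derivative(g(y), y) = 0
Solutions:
 g(y) = -asin(C1*exp(7*y/3))/3 + pi/3
 g(y) = asin(C1*exp(7*y/3))/3


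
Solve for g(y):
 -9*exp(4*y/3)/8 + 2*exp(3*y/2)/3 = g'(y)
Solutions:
 g(y) = C1 - 27*exp(4*y/3)/32 + 4*exp(3*y/2)/9


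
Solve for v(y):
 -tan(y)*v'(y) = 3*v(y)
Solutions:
 v(y) = C1/sin(y)^3


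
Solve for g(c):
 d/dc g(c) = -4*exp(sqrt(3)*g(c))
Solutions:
 g(c) = sqrt(3)*(2*log(1/(C1 + 4*c)) - log(3))/6


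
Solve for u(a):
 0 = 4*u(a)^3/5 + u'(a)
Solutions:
 u(a) = -sqrt(10)*sqrt(-1/(C1 - 4*a))/2
 u(a) = sqrt(10)*sqrt(-1/(C1 - 4*a))/2


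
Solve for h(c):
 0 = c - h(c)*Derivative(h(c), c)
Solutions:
 h(c) = -sqrt(C1 + c^2)
 h(c) = sqrt(C1 + c^2)


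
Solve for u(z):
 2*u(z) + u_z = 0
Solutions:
 u(z) = C1*exp(-2*z)


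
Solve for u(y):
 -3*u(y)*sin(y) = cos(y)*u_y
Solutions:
 u(y) = C1*cos(y)^3


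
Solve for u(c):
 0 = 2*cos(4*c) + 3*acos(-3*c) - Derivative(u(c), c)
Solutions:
 u(c) = C1 + 3*c*acos(-3*c) + sqrt(1 - 9*c^2) + sin(4*c)/2


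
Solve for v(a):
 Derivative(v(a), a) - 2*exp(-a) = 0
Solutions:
 v(a) = C1 - 2*exp(-a)


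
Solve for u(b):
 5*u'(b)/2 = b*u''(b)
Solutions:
 u(b) = C1 + C2*b^(7/2)


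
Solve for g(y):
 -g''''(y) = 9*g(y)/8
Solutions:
 g(y) = (C1*sin(2^(3/4)*sqrt(3)*y/4) + C2*cos(2^(3/4)*sqrt(3)*y/4))*exp(-2^(3/4)*sqrt(3)*y/4) + (C3*sin(2^(3/4)*sqrt(3)*y/4) + C4*cos(2^(3/4)*sqrt(3)*y/4))*exp(2^(3/4)*sqrt(3)*y/4)


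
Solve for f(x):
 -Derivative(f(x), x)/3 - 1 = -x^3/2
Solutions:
 f(x) = C1 + 3*x^4/8 - 3*x


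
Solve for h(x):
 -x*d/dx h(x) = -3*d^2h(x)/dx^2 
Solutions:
 h(x) = C1 + C2*erfi(sqrt(6)*x/6)


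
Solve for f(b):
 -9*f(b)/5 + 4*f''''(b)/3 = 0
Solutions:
 f(b) = C1*exp(-15^(3/4)*sqrt(2)*b/10) + C2*exp(15^(3/4)*sqrt(2)*b/10) + C3*sin(15^(3/4)*sqrt(2)*b/10) + C4*cos(15^(3/4)*sqrt(2)*b/10)


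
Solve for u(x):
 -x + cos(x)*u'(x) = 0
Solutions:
 u(x) = C1 + Integral(x/cos(x), x)


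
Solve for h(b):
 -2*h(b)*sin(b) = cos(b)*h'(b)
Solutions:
 h(b) = C1*cos(b)^2


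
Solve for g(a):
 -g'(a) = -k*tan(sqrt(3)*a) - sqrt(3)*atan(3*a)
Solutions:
 g(a) = C1 - sqrt(3)*k*log(cos(sqrt(3)*a))/3 + sqrt(3)*(a*atan(3*a) - log(9*a^2 + 1)/6)


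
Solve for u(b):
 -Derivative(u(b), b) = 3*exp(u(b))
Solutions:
 u(b) = log(1/(C1 + 3*b))


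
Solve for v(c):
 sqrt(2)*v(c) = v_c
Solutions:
 v(c) = C1*exp(sqrt(2)*c)


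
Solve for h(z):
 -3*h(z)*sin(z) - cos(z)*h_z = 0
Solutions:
 h(z) = C1*cos(z)^3


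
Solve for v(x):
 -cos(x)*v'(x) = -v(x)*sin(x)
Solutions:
 v(x) = C1/cos(x)


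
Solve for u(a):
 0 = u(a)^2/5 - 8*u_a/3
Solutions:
 u(a) = -40/(C1 + 3*a)


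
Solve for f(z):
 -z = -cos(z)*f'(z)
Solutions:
 f(z) = C1 + Integral(z/cos(z), z)


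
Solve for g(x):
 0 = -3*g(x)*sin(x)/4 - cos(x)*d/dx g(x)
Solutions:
 g(x) = C1*cos(x)^(3/4)


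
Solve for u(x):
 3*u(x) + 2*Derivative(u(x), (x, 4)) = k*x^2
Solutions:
 u(x) = k*x^2/3 + (C1*sin(6^(1/4)*x/2) + C2*cos(6^(1/4)*x/2))*exp(-6^(1/4)*x/2) + (C3*sin(6^(1/4)*x/2) + C4*cos(6^(1/4)*x/2))*exp(6^(1/4)*x/2)


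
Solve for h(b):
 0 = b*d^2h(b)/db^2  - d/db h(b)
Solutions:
 h(b) = C1 + C2*b^2


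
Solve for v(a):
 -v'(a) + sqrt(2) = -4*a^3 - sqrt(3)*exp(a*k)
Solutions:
 v(a) = C1 + a^4 + sqrt(2)*a + sqrt(3)*exp(a*k)/k


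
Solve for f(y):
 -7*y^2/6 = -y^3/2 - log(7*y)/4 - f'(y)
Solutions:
 f(y) = C1 - y^4/8 + 7*y^3/18 - y*log(y)/4 - y*log(7)/4 + y/4


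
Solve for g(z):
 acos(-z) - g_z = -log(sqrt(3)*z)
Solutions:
 g(z) = C1 + z*log(z) + z*acos(-z) - z + z*log(3)/2 + sqrt(1 - z^2)


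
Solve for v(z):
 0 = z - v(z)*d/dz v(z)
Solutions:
 v(z) = -sqrt(C1 + z^2)
 v(z) = sqrt(C1 + z^2)


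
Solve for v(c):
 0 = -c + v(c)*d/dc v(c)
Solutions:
 v(c) = -sqrt(C1 + c^2)
 v(c) = sqrt(C1 + c^2)


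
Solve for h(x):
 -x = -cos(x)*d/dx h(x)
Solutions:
 h(x) = C1 + Integral(x/cos(x), x)


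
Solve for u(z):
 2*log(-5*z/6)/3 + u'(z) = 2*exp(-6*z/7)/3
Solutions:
 u(z) = C1 - 2*z*log(-z)/3 + 2*z*(-log(5) + 1 + log(6))/3 - 7*exp(-6*z/7)/9


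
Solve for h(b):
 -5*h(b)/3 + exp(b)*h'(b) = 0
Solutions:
 h(b) = C1*exp(-5*exp(-b)/3)


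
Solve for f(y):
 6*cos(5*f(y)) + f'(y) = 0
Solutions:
 f(y) = -asin((C1 + exp(60*y))/(C1 - exp(60*y)))/5 + pi/5
 f(y) = asin((C1 + exp(60*y))/(C1 - exp(60*y)))/5


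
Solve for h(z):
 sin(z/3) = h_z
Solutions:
 h(z) = C1 - 3*cos(z/3)


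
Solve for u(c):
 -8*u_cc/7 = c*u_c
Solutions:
 u(c) = C1 + C2*erf(sqrt(7)*c/4)


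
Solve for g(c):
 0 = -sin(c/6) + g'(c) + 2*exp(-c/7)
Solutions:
 g(c) = C1 - 6*cos(c/6) + 14*exp(-c/7)


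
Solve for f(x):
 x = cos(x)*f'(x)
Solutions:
 f(x) = C1 + Integral(x/cos(x), x)


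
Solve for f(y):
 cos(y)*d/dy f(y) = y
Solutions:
 f(y) = C1 + Integral(y/cos(y), y)


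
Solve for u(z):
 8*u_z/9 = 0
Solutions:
 u(z) = C1


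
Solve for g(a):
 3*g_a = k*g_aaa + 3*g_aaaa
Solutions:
 g(a) = C1 + C2*exp(-a*(2*2^(1/3)*k^2/(2*k^3 + sqrt(-4*k^6 + (2*k^3 - 729)^2) - 729)^(1/3) + 2*k + 2^(2/3)*(2*k^3 + sqrt(-4*k^6 + (2*k^3 - 729)^2) - 729)^(1/3))/18) + C3*exp(a*(-8*2^(1/3)*k^2/((-1 + sqrt(3)*I)*(2*k^3 + sqrt(-4*k^6 + (2*k^3 - 729)^2) - 729)^(1/3)) - 4*k + 2^(2/3)*(2*k^3 + sqrt(-4*k^6 + (2*k^3 - 729)^2) - 729)^(1/3) - 2^(2/3)*sqrt(3)*I*(2*k^3 + sqrt(-4*k^6 + (2*k^3 - 729)^2) - 729)^(1/3))/36) + C4*exp(a*(8*2^(1/3)*k^2/((1 + sqrt(3)*I)*(2*k^3 + sqrt(-4*k^6 + (2*k^3 - 729)^2) - 729)^(1/3)) - 4*k + 2^(2/3)*(2*k^3 + sqrt(-4*k^6 + (2*k^3 - 729)^2) - 729)^(1/3) + 2^(2/3)*sqrt(3)*I*(2*k^3 + sqrt(-4*k^6 + (2*k^3 - 729)^2) - 729)^(1/3))/36)


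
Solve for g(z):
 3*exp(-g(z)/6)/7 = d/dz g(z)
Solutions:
 g(z) = 6*log(C1 + z/14)


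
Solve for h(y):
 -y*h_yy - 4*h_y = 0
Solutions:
 h(y) = C1 + C2/y^3


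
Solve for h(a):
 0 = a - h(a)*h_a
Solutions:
 h(a) = -sqrt(C1 + a^2)
 h(a) = sqrt(C1 + a^2)


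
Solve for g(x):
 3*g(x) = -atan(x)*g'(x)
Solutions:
 g(x) = C1*exp(-3*Integral(1/atan(x), x))


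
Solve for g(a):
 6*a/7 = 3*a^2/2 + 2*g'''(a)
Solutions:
 g(a) = C1 + C2*a + C3*a^2 - a^5/80 + a^4/56


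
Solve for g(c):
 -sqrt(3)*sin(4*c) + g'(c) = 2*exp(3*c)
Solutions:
 g(c) = C1 + 2*exp(3*c)/3 - sqrt(3)*cos(4*c)/4


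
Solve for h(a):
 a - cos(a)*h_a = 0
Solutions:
 h(a) = C1 + Integral(a/cos(a), a)


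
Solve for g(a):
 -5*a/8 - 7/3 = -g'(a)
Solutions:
 g(a) = C1 + 5*a^2/16 + 7*a/3


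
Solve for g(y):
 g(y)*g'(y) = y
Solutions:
 g(y) = -sqrt(C1 + y^2)
 g(y) = sqrt(C1 + y^2)


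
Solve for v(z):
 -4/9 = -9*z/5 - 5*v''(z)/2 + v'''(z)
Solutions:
 v(z) = C1 + C2*z + C3*exp(5*z/2) - 3*z^3/25 - 62*z^2/1125


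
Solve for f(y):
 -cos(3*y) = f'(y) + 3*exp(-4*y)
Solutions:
 f(y) = C1 - sin(3*y)/3 + 3*exp(-4*y)/4


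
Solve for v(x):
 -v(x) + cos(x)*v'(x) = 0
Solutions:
 v(x) = C1*sqrt(sin(x) + 1)/sqrt(sin(x) - 1)


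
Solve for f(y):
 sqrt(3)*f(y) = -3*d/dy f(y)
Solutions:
 f(y) = C1*exp(-sqrt(3)*y/3)


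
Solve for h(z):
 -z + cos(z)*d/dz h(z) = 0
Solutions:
 h(z) = C1 + Integral(z/cos(z), z)


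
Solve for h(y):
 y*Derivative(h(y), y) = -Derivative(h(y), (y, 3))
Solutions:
 h(y) = C1 + Integral(C2*airyai(-y) + C3*airybi(-y), y)


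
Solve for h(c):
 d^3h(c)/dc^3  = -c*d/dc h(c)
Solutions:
 h(c) = C1 + Integral(C2*airyai(-c) + C3*airybi(-c), c)


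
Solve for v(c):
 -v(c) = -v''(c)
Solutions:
 v(c) = C1*exp(-c) + C2*exp(c)


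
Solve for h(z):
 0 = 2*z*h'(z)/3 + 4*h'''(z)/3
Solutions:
 h(z) = C1 + Integral(C2*airyai(-2^(2/3)*z/2) + C3*airybi(-2^(2/3)*z/2), z)


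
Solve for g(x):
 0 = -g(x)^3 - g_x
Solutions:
 g(x) = -sqrt(2)*sqrt(-1/(C1 - x))/2
 g(x) = sqrt(2)*sqrt(-1/(C1 - x))/2


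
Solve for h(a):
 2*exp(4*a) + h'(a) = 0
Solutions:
 h(a) = C1 - exp(4*a)/2


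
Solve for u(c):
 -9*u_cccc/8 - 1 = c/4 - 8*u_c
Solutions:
 u(c) = C1 + C4*exp(4*3^(1/3)*c/3) + c^2/64 + c/8 + (C2*sin(2*3^(5/6)*c/3) + C3*cos(2*3^(5/6)*c/3))*exp(-2*3^(1/3)*c/3)


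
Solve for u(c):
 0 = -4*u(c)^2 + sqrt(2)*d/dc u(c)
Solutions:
 u(c) = -1/(C1 + 2*sqrt(2)*c)


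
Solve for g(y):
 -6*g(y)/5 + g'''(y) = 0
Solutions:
 g(y) = C3*exp(5^(2/3)*6^(1/3)*y/5) + (C1*sin(2^(1/3)*3^(5/6)*5^(2/3)*y/10) + C2*cos(2^(1/3)*3^(5/6)*5^(2/3)*y/10))*exp(-5^(2/3)*6^(1/3)*y/10)


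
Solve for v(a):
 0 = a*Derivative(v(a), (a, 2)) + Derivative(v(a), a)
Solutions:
 v(a) = C1 + C2*log(a)


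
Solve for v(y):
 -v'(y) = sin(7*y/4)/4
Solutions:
 v(y) = C1 + cos(7*y/4)/7


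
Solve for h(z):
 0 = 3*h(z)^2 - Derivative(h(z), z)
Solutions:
 h(z) = -1/(C1 + 3*z)


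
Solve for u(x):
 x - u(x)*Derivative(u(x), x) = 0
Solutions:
 u(x) = -sqrt(C1 + x^2)
 u(x) = sqrt(C1 + x^2)


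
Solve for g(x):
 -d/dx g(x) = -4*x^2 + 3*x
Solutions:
 g(x) = C1 + 4*x^3/3 - 3*x^2/2


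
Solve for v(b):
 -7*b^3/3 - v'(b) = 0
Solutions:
 v(b) = C1 - 7*b^4/12


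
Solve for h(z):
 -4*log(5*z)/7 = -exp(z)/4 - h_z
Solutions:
 h(z) = C1 + 4*z*log(z)/7 + 4*z*(-1 + log(5))/7 - exp(z)/4


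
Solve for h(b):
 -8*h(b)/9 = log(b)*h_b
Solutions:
 h(b) = C1*exp(-8*li(b)/9)


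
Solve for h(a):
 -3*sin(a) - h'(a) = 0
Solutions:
 h(a) = C1 + 3*cos(a)


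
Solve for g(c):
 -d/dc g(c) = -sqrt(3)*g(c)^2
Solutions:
 g(c) = -1/(C1 + sqrt(3)*c)


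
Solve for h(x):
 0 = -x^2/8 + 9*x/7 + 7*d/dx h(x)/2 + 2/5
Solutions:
 h(x) = C1 + x^3/84 - 9*x^2/49 - 4*x/35


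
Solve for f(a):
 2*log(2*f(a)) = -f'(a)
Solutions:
 Integral(1/(log(_y) + log(2)), (_y, f(a)))/2 = C1 - a


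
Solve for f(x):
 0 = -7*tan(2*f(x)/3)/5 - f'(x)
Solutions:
 f(x) = -3*asin(C1*exp(-14*x/15))/2 + 3*pi/2
 f(x) = 3*asin(C1*exp(-14*x/15))/2


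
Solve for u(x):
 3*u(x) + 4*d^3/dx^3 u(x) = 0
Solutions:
 u(x) = C3*exp(-6^(1/3)*x/2) + (C1*sin(2^(1/3)*3^(5/6)*x/4) + C2*cos(2^(1/3)*3^(5/6)*x/4))*exp(6^(1/3)*x/4)


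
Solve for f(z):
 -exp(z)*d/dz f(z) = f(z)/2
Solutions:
 f(z) = C1*exp(exp(-z)/2)


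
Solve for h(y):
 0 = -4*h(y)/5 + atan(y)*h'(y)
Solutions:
 h(y) = C1*exp(4*Integral(1/atan(y), y)/5)


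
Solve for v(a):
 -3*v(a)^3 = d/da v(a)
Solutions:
 v(a) = -sqrt(2)*sqrt(-1/(C1 - 3*a))/2
 v(a) = sqrt(2)*sqrt(-1/(C1 - 3*a))/2


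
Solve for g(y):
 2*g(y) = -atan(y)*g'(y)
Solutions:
 g(y) = C1*exp(-2*Integral(1/atan(y), y))


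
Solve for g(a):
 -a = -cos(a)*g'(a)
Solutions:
 g(a) = C1 + Integral(a/cos(a), a)


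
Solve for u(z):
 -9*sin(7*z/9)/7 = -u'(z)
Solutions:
 u(z) = C1 - 81*cos(7*z/9)/49


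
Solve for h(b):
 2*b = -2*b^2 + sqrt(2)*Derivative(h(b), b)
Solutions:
 h(b) = C1 + sqrt(2)*b^3/3 + sqrt(2)*b^2/2


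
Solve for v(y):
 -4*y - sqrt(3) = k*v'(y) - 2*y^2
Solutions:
 v(y) = C1 + 2*y^3/(3*k) - 2*y^2/k - sqrt(3)*y/k


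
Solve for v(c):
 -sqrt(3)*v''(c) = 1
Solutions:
 v(c) = C1 + C2*c - sqrt(3)*c^2/6


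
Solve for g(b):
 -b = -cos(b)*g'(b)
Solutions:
 g(b) = C1 + Integral(b/cos(b), b)


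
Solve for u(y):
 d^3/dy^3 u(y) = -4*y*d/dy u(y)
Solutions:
 u(y) = C1 + Integral(C2*airyai(-2^(2/3)*y) + C3*airybi(-2^(2/3)*y), y)


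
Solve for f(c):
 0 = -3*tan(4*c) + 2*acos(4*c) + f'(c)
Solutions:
 f(c) = C1 - 2*c*acos(4*c) + sqrt(1 - 16*c^2)/2 - 3*log(cos(4*c))/4


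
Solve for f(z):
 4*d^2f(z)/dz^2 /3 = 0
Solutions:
 f(z) = C1 + C2*z


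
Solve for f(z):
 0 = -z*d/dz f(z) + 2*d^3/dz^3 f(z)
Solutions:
 f(z) = C1 + Integral(C2*airyai(2^(2/3)*z/2) + C3*airybi(2^(2/3)*z/2), z)


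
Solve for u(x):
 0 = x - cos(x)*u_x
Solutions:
 u(x) = C1 + Integral(x/cos(x), x)


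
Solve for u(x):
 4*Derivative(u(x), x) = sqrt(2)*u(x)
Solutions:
 u(x) = C1*exp(sqrt(2)*x/4)


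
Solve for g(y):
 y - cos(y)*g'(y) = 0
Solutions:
 g(y) = C1 + Integral(y/cos(y), y)


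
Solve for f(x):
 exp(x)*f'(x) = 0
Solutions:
 f(x) = C1


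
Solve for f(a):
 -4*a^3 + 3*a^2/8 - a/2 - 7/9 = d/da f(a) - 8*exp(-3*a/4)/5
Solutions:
 f(a) = C1 - a^4 + a^3/8 - a^2/4 - 7*a/9 - 32*exp(-3*a/4)/15


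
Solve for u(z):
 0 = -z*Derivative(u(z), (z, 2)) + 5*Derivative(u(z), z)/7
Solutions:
 u(z) = C1 + C2*z^(12/7)


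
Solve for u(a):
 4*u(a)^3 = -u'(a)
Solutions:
 u(a) = -sqrt(2)*sqrt(-1/(C1 - 4*a))/2
 u(a) = sqrt(2)*sqrt(-1/(C1 - 4*a))/2


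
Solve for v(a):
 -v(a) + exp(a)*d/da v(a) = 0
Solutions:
 v(a) = C1*exp(-exp(-a))


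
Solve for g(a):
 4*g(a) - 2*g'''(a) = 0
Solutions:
 g(a) = C3*exp(2^(1/3)*a) + (C1*sin(2^(1/3)*sqrt(3)*a/2) + C2*cos(2^(1/3)*sqrt(3)*a/2))*exp(-2^(1/3)*a/2)


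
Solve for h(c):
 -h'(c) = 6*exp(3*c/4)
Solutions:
 h(c) = C1 - 8*exp(3*c/4)


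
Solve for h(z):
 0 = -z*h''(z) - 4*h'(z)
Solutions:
 h(z) = C1 + C2/z^3


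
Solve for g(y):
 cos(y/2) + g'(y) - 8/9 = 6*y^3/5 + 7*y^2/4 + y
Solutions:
 g(y) = C1 + 3*y^4/10 + 7*y^3/12 + y^2/2 + 8*y/9 - 2*sin(y/2)


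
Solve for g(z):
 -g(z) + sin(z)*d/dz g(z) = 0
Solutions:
 g(z) = C1*sqrt(cos(z) - 1)/sqrt(cos(z) + 1)


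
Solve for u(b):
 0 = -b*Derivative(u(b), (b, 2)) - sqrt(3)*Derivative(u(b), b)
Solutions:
 u(b) = C1 + C2*b^(1 - sqrt(3))


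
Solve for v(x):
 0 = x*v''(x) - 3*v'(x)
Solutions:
 v(x) = C1 + C2*x^4


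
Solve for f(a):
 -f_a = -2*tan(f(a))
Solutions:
 f(a) = pi - asin(C1*exp(2*a))
 f(a) = asin(C1*exp(2*a))


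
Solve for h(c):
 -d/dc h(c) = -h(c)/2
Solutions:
 h(c) = C1*exp(c/2)


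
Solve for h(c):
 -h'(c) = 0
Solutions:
 h(c) = C1


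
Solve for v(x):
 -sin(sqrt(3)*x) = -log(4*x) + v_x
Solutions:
 v(x) = C1 + x*log(x) - x + 2*x*log(2) + sqrt(3)*cos(sqrt(3)*x)/3


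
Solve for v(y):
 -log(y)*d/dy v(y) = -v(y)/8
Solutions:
 v(y) = C1*exp(li(y)/8)


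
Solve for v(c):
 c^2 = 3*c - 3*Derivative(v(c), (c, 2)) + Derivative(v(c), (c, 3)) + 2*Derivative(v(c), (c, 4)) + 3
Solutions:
 v(c) = C1 + C2*c + C3*exp(-3*c/2) + C4*exp(c) - c^4/36 + 7*c^3/54 + 11*c^2/27


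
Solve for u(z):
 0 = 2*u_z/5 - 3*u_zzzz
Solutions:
 u(z) = C1 + C4*exp(15^(2/3)*2^(1/3)*z/15) + (C2*sin(2^(1/3)*3^(1/6)*5^(2/3)*z/10) + C3*cos(2^(1/3)*3^(1/6)*5^(2/3)*z/10))*exp(-15^(2/3)*2^(1/3)*z/30)


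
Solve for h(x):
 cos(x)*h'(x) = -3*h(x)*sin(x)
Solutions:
 h(x) = C1*cos(x)^3


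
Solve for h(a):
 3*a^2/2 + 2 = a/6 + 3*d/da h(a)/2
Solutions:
 h(a) = C1 + a^3/3 - a^2/18 + 4*a/3


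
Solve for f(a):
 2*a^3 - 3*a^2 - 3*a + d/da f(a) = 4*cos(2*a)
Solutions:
 f(a) = C1 - a^4/2 + a^3 + 3*a^2/2 + 2*sin(2*a)


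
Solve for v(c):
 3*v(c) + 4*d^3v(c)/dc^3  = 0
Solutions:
 v(c) = C3*exp(-6^(1/3)*c/2) + (C1*sin(2^(1/3)*3^(5/6)*c/4) + C2*cos(2^(1/3)*3^(5/6)*c/4))*exp(6^(1/3)*c/4)


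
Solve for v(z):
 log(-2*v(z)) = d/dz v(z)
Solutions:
 -Integral(1/(log(-_y) + log(2)), (_y, v(z))) = C1 - z


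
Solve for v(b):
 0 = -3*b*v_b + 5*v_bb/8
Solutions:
 v(b) = C1 + C2*erfi(2*sqrt(15)*b/5)


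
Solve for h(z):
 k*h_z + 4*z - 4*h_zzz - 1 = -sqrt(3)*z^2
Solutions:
 h(z) = C1 + C2*exp(-sqrt(k)*z/2) + C3*exp(sqrt(k)*z/2) - sqrt(3)*z^3/(3*k) - 2*z^2/k + z/k - 8*sqrt(3)*z/k^2


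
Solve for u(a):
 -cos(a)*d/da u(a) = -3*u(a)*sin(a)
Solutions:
 u(a) = C1/cos(a)^3


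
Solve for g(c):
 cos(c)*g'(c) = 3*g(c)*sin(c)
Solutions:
 g(c) = C1/cos(c)^3


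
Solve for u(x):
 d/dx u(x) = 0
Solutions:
 u(x) = C1


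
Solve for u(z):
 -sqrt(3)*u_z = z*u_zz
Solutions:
 u(z) = C1 + C2*z^(1 - sqrt(3))


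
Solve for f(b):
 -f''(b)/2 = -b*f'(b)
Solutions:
 f(b) = C1 + C2*erfi(b)


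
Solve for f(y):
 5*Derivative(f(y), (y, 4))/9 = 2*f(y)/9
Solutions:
 f(y) = C1*exp(-2^(1/4)*5^(3/4)*y/5) + C2*exp(2^(1/4)*5^(3/4)*y/5) + C3*sin(2^(1/4)*5^(3/4)*y/5) + C4*cos(2^(1/4)*5^(3/4)*y/5)


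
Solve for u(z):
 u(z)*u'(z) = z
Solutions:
 u(z) = -sqrt(C1 + z^2)
 u(z) = sqrt(C1 + z^2)


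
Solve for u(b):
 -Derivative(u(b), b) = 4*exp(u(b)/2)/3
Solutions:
 u(b) = 2*log(1/(C1 + 4*b)) + 2*log(6)


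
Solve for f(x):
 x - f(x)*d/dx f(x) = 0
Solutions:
 f(x) = -sqrt(C1 + x^2)
 f(x) = sqrt(C1 + x^2)


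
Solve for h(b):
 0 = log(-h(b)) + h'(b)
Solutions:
 -li(-h(b)) = C1 - b


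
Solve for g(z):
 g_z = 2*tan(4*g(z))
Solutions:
 g(z) = -asin(C1*exp(8*z))/4 + pi/4
 g(z) = asin(C1*exp(8*z))/4


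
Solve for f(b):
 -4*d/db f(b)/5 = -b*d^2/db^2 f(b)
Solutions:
 f(b) = C1 + C2*b^(9/5)


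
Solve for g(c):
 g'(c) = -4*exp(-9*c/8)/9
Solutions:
 g(c) = C1 + 32*exp(-9*c/8)/81


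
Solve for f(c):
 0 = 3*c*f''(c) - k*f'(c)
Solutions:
 f(c) = C1 + c^(re(k)/3 + 1)*(C2*sin(log(c)*Abs(im(k))/3) + C3*cos(log(c)*im(k)/3))


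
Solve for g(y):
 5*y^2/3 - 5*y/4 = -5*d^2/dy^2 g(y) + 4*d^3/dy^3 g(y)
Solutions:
 g(y) = C1 + C2*y + C3*exp(5*y/4) - y^4/36 - 17*y^3/360 - 17*y^2/150


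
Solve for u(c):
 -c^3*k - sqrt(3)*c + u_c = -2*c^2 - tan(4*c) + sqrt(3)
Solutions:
 u(c) = C1 + c^4*k/4 - 2*c^3/3 + sqrt(3)*c^2/2 + sqrt(3)*c + log(cos(4*c))/4


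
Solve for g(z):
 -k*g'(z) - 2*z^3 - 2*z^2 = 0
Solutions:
 g(z) = C1 - z^4/(2*k) - 2*z^3/(3*k)


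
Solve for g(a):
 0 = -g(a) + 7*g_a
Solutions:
 g(a) = C1*exp(a/7)


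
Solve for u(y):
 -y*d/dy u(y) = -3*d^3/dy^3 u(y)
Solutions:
 u(y) = C1 + Integral(C2*airyai(3^(2/3)*y/3) + C3*airybi(3^(2/3)*y/3), y)


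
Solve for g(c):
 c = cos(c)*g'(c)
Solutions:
 g(c) = C1 + Integral(c/cos(c), c)


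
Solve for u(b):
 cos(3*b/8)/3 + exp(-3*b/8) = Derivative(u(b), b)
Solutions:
 u(b) = C1 + 8*sin(3*b/8)/9 - 8*exp(-3*b/8)/3


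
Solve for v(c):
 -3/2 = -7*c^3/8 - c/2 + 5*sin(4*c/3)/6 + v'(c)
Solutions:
 v(c) = C1 + 7*c^4/32 + c^2/4 - 3*c/2 + 5*cos(4*c/3)/8


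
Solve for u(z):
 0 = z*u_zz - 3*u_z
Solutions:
 u(z) = C1 + C2*z^4


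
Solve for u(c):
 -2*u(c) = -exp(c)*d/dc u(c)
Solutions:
 u(c) = C1*exp(-2*exp(-c))


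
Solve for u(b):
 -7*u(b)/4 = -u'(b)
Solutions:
 u(b) = C1*exp(7*b/4)


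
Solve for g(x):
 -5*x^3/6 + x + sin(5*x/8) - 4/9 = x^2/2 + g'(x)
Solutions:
 g(x) = C1 - 5*x^4/24 - x^3/6 + x^2/2 - 4*x/9 - 8*cos(5*x/8)/5


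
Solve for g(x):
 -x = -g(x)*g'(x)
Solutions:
 g(x) = -sqrt(C1 + x^2)
 g(x) = sqrt(C1 + x^2)


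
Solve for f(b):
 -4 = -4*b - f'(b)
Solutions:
 f(b) = C1 - 2*b^2 + 4*b


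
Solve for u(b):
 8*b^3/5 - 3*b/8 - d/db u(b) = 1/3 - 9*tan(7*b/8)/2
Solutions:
 u(b) = C1 + 2*b^4/5 - 3*b^2/16 - b/3 - 36*log(cos(7*b/8))/7


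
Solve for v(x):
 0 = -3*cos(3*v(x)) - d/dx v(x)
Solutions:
 v(x) = -asin((C1 + exp(18*x))/(C1 - exp(18*x)))/3 + pi/3
 v(x) = asin((C1 + exp(18*x))/(C1 - exp(18*x)))/3


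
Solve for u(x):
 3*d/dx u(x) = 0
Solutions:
 u(x) = C1


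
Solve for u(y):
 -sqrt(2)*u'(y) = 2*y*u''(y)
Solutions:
 u(y) = C1 + C2*y^(1 - sqrt(2)/2)


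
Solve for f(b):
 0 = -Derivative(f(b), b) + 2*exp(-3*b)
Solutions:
 f(b) = C1 - 2*exp(-3*b)/3


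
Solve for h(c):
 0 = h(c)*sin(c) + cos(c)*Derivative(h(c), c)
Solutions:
 h(c) = C1*cos(c)


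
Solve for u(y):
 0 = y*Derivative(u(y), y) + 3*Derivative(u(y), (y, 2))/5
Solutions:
 u(y) = C1 + C2*erf(sqrt(30)*y/6)


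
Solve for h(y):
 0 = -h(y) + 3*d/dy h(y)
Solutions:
 h(y) = C1*exp(y/3)


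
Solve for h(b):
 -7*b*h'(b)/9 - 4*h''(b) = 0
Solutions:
 h(b) = C1 + C2*erf(sqrt(14)*b/12)


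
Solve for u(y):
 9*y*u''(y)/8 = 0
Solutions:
 u(y) = C1 + C2*y


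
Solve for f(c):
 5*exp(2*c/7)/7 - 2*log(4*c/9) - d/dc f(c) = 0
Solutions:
 f(c) = C1 - 2*c*log(c) + 2*c*(-2*log(2) + 1 + 2*log(3)) + 5*exp(2*c/7)/2


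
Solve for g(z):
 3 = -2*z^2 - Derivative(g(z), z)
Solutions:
 g(z) = C1 - 2*z^3/3 - 3*z


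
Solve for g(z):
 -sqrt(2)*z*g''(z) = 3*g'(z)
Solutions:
 g(z) = C1 + C2*z^(1 - 3*sqrt(2)/2)


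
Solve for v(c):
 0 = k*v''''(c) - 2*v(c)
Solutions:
 v(c) = C1*exp(-2^(1/4)*c*(1/k)^(1/4)) + C2*exp(2^(1/4)*c*(1/k)^(1/4)) + C3*exp(-2^(1/4)*I*c*(1/k)^(1/4)) + C4*exp(2^(1/4)*I*c*(1/k)^(1/4))


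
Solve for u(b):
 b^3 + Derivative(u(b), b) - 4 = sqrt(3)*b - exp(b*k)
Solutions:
 u(b) = C1 - b^4/4 + sqrt(3)*b^2/2 + 4*b - exp(b*k)/k


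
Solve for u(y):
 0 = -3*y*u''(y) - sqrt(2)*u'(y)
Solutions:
 u(y) = C1 + C2*y^(1 - sqrt(2)/3)


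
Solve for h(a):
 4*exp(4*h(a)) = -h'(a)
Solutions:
 h(a) = log(-I*(1/(C1 + 16*a))^(1/4))
 h(a) = log(I*(1/(C1 + 16*a))^(1/4))
 h(a) = log(-(1/(C1 + 16*a))^(1/4))
 h(a) = log(1/(C1 + 16*a))/4


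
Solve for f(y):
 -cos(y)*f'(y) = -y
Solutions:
 f(y) = C1 + Integral(y/cos(y), y)


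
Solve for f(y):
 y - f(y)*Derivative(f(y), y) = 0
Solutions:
 f(y) = -sqrt(C1 + y^2)
 f(y) = sqrt(C1 + y^2)


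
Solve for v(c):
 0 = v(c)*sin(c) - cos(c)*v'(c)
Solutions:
 v(c) = C1/cos(c)


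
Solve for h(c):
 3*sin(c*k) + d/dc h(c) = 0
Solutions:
 h(c) = C1 + 3*cos(c*k)/k


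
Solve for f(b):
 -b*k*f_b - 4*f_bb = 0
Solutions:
 f(b) = Piecewise((-sqrt(2)*sqrt(pi)*C1*erf(sqrt(2)*b*sqrt(k)/4)/sqrt(k) - C2, (k > 0) | (k < 0)), (-C1*b - C2, True))


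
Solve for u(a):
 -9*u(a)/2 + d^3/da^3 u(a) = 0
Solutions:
 u(a) = C3*exp(6^(2/3)*a/2) + (C1*sin(3*2^(2/3)*3^(1/6)*a/4) + C2*cos(3*2^(2/3)*3^(1/6)*a/4))*exp(-6^(2/3)*a/4)


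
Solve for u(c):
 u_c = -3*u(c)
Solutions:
 u(c) = C1*exp(-3*c)


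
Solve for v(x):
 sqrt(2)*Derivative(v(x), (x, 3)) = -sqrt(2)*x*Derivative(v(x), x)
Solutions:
 v(x) = C1 + Integral(C2*airyai(-x) + C3*airybi(-x), x)


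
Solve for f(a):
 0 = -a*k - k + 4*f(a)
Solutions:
 f(a) = k*(a + 1)/4


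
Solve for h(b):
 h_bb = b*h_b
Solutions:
 h(b) = C1 + C2*erfi(sqrt(2)*b/2)


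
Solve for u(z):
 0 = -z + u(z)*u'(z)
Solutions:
 u(z) = -sqrt(C1 + z^2)
 u(z) = sqrt(C1 + z^2)


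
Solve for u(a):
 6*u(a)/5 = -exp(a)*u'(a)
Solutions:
 u(a) = C1*exp(6*exp(-a)/5)


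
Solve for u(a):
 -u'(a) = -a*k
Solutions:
 u(a) = C1 + a^2*k/2


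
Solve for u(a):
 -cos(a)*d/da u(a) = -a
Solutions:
 u(a) = C1 + Integral(a/cos(a), a)


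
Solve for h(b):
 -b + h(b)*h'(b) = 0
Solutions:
 h(b) = -sqrt(C1 + b^2)
 h(b) = sqrt(C1 + b^2)


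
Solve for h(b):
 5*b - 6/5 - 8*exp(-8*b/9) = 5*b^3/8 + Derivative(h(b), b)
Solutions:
 h(b) = C1 - 5*b^4/32 + 5*b^2/2 - 6*b/5 + 9*exp(-8*b/9)


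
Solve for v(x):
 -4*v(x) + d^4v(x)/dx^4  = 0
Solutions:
 v(x) = C1*exp(-sqrt(2)*x) + C2*exp(sqrt(2)*x) + C3*sin(sqrt(2)*x) + C4*cos(sqrt(2)*x)


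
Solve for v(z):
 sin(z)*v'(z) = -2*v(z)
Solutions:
 v(z) = C1*(cos(z) + 1)/(cos(z) - 1)


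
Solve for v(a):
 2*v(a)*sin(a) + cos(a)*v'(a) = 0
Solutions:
 v(a) = C1*cos(a)^2


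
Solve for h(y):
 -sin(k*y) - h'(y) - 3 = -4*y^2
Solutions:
 h(y) = C1 + 4*y^3/3 - 3*y + cos(k*y)/k


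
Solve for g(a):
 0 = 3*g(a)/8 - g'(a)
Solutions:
 g(a) = C1*exp(3*a/8)


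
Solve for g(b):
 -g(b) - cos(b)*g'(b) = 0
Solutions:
 g(b) = C1*sqrt(sin(b) - 1)/sqrt(sin(b) + 1)


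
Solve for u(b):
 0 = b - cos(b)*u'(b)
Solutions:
 u(b) = C1 + Integral(b/cos(b), b)


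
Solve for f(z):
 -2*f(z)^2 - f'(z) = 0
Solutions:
 f(z) = 1/(C1 + 2*z)


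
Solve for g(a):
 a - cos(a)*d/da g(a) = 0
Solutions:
 g(a) = C1 + Integral(a/cos(a), a)


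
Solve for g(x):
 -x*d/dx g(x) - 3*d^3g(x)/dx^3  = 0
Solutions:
 g(x) = C1 + Integral(C2*airyai(-3^(2/3)*x/3) + C3*airybi(-3^(2/3)*x/3), x)


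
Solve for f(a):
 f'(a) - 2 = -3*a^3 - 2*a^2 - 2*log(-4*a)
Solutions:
 f(a) = C1 - 3*a^4/4 - 2*a^3/3 - 2*a*log(-a) + 4*a*(1 - log(2))


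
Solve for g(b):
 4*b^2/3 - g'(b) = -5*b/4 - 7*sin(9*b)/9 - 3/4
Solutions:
 g(b) = C1 + 4*b^3/9 + 5*b^2/8 + 3*b/4 - 7*cos(9*b)/81


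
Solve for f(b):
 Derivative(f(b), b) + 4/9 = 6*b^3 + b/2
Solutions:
 f(b) = C1 + 3*b^4/2 + b^2/4 - 4*b/9


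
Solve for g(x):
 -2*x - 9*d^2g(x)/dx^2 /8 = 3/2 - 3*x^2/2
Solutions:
 g(x) = C1 + C2*x + x^4/9 - 8*x^3/27 - 2*x^2/3


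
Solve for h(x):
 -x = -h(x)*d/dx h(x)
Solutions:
 h(x) = -sqrt(C1 + x^2)
 h(x) = sqrt(C1 + x^2)


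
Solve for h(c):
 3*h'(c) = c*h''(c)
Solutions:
 h(c) = C1 + C2*c^4


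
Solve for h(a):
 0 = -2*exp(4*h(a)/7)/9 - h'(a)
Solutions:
 h(a) = 7*log(-(1/(C1 + 8*a))^(1/4)) + 7*log(7)/4 + 7*log(3)/2
 h(a) = 7*log(1/(C1 + 8*a))/4 + 7*log(7)/4 + 7*log(3)/2
 h(a) = 7*log(-I*(1/(C1 + 8*a))^(1/4)) + 7*log(7)/4 + 7*log(3)/2
 h(a) = 7*log(I*(1/(C1 + 8*a))^(1/4)) + 7*log(7)/4 + 7*log(3)/2


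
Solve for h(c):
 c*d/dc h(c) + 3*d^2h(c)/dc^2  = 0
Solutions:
 h(c) = C1 + C2*erf(sqrt(6)*c/6)


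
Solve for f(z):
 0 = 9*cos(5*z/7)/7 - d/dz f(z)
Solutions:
 f(z) = C1 + 9*sin(5*z/7)/5


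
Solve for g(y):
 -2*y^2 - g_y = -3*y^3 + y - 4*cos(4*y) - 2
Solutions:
 g(y) = C1 + 3*y^4/4 - 2*y^3/3 - y^2/2 + 2*y + sin(4*y)


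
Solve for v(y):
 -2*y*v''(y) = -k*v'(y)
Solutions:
 v(y) = C1 + y^(re(k)/2 + 1)*(C2*sin(log(y)*Abs(im(k))/2) + C3*cos(log(y)*im(k)/2))


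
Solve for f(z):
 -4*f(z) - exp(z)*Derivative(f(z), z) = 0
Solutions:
 f(z) = C1*exp(4*exp(-z))


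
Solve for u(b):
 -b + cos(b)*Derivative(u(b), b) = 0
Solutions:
 u(b) = C1 + Integral(b/cos(b), b)


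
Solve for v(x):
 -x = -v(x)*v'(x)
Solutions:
 v(x) = -sqrt(C1 + x^2)
 v(x) = sqrt(C1 + x^2)


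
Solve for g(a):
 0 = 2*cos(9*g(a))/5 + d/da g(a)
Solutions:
 2*a/5 - log(sin(9*g(a)) - 1)/18 + log(sin(9*g(a)) + 1)/18 = C1


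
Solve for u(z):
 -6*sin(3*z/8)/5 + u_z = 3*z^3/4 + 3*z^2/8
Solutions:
 u(z) = C1 + 3*z^4/16 + z^3/8 - 16*cos(3*z/8)/5


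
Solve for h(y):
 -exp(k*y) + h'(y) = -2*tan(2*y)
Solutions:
 h(y) = C1 + Piecewise((exp(k*y)/k, Ne(k, 0)), (y, True)) + log(cos(2*y))


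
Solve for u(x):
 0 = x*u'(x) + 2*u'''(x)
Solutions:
 u(x) = C1 + Integral(C2*airyai(-2^(2/3)*x/2) + C3*airybi(-2^(2/3)*x/2), x)


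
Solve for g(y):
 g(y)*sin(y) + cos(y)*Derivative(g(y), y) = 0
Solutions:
 g(y) = C1*cos(y)


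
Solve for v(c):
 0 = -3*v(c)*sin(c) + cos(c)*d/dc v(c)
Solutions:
 v(c) = C1/cos(c)^3


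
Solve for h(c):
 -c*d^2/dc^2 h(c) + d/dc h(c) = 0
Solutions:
 h(c) = C1 + C2*c^2


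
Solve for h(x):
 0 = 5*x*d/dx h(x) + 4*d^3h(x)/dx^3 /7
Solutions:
 h(x) = C1 + Integral(C2*airyai(-70^(1/3)*x/2) + C3*airybi(-70^(1/3)*x/2), x)


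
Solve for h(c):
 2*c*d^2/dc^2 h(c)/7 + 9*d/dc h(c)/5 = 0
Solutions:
 h(c) = C1 + C2/c^(53/10)


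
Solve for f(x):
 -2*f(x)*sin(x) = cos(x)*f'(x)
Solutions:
 f(x) = C1*cos(x)^2


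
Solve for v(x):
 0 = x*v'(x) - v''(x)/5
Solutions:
 v(x) = C1 + C2*erfi(sqrt(10)*x/2)


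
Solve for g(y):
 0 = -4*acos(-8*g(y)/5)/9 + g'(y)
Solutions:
 Integral(1/acos(-8*_y/5), (_y, g(y))) = C1 + 4*y/9


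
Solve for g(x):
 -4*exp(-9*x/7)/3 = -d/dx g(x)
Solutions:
 g(x) = C1 - 28*exp(-9*x/7)/27


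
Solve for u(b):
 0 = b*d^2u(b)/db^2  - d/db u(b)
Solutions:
 u(b) = C1 + C2*b^2


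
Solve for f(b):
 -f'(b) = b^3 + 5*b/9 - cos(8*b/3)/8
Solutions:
 f(b) = C1 - b^4/4 - 5*b^2/18 + 3*sin(8*b/3)/64


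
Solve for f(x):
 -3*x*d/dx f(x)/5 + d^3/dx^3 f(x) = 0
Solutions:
 f(x) = C1 + Integral(C2*airyai(3^(1/3)*5^(2/3)*x/5) + C3*airybi(3^(1/3)*5^(2/3)*x/5), x)


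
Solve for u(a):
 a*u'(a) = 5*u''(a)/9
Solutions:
 u(a) = C1 + C2*erfi(3*sqrt(10)*a/10)


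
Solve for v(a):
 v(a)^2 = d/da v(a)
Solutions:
 v(a) = -1/(C1 + a)


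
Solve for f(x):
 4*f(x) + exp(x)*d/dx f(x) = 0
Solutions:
 f(x) = C1*exp(4*exp(-x))


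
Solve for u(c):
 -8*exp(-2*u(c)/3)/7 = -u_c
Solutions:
 u(c) = 3*log(-sqrt(C1 + 8*c)) - 3*log(21) + 3*log(42)/2
 u(c) = 3*log(C1 + 8*c)/2 - 3*log(21) + 3*log(42)/2


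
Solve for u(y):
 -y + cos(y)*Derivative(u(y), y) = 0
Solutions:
 u(y) = C1 + Integral(y/cos(y), y)


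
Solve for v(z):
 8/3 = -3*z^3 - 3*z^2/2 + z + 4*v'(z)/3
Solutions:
 v(z) = C1 + 9*z^4/16 + 3*z^3/8 - 3*z^2/8 + 2*z


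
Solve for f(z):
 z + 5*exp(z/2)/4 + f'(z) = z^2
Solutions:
 f(z) = C1 + z^3/3 - z^2/2 - 5*exp(z/2)/2


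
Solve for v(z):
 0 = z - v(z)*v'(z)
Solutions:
 v(z) = -sqrt(C1 + z^2)
 v(z) = sqrt(C1 + z^2)


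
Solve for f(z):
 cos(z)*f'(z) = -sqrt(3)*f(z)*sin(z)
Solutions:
 f(z) = C1*cos(z)^(sqrt(3))


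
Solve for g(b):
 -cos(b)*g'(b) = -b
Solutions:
 g(b) = C1 + Integral(b/cos(b), b)
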